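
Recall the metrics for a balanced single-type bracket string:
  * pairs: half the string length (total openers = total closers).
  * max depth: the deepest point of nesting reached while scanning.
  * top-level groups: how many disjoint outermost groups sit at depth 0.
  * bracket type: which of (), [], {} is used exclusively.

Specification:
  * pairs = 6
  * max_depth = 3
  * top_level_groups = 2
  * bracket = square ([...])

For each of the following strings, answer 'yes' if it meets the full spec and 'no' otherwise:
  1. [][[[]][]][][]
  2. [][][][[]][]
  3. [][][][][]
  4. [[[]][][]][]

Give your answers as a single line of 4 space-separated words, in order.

String 1 '[][[[]][]][][]': depth seq [1 0 1 2 3 2 1 2 1 0 1 0 1 0]
  -> pairs=7 depth=3 groups=4 -> no
String 2 '[][][][[]][]': depth seq [1 0 1 0 1 0 1 2 1 0 1 0]
  -> pairs=6 depth=2 groups=5 -> no
String 3 '[][][][][]': depth seq [1 0 1 0 1 0 1 0 1 0]
  -> pairs=5 depth=1 groups=5 -> no
String 4 '[[[]][][]][]': depth seq [1 2 3 2 1 2 1 2 1 0 1 0]
  -> pairs=6 depth=3 groups=2 -> yes

Answer: no no no yes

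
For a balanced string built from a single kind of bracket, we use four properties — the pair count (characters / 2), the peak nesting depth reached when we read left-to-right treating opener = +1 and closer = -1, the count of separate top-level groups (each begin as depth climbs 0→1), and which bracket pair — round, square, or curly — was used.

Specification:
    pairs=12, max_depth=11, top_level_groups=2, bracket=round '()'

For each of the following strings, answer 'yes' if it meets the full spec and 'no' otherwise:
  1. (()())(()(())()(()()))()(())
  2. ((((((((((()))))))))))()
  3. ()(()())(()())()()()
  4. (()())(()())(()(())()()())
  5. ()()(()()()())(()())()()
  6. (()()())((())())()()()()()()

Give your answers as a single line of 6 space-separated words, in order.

Answer: no yes no no no no

Derivation:
String 1 '(()())(()(())()(()()))()(())': depth seq [1 2 1 2 1 0 1 2 1 2 3 2 1 2 1 2 3 2 3 2 1 0 1 0 1 2 1 0]
  -> pairs=14 depth=3 groups=4 -> no
String 2 '((((((((((()))))))))))()': depth seq [1 2 3 4 5 6 7 8 9 10 11 10 9 8 7 6 5 4 3 2 1 0 1 0]
  -> pairs=12 depth=11 groups=2 -> yes
String 3 '()(()())(()())()()()': depth seq [1 0 1 2 1 2 1 0 1 2 1 2 1 0 1 0 1 0 1 0]
  -> pairs=10 depth=2 groups=6 -> no
String 4 '(()())(()())(()(())()()())': depth seq [1 2 1 2 1 0 1 2 1 2 1 0 1 2 1 2 3 2 1 2 1 2 1 2 1 0]
  -> pairs=13 depth=3 groups=3 -> no
String 5 '()()(()()()())(()())()()': depth seq [1 0 1 0 1 2 1 2 1 2 1 2 1 0 1 2 1 2 1 0 1 0 1 0]
  -> pairs=12 depth=2 groups=6 -> no
String 6 '(()()())((())())()()()()()()': depth seq [1 2 1 2 1 2 1 0 1 2 3 2 1 2 1 0 1 0 1 0 1 0 1 0 1 0 1 0]
  -> pairs=14 depth=3 groups=8 -> no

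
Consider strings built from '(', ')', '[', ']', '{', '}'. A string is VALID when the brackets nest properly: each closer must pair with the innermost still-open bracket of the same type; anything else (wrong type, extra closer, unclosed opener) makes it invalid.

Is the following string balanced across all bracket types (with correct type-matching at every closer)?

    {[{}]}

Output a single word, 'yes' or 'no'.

Answer: yes

Derivation:
pos 0: push '{'; stack = {
pos 1: push '['; stack = {[
pos 2: push '{'; stack = {[{
pos 3: '}' matches '{'; pop; stack = {[
pos 4: ']' matches '['; pop; stack = {
pos 5: '}' matches '{'; pop; stack = (empty)
end: stack empty → VALID
Verdict: properly nested → yes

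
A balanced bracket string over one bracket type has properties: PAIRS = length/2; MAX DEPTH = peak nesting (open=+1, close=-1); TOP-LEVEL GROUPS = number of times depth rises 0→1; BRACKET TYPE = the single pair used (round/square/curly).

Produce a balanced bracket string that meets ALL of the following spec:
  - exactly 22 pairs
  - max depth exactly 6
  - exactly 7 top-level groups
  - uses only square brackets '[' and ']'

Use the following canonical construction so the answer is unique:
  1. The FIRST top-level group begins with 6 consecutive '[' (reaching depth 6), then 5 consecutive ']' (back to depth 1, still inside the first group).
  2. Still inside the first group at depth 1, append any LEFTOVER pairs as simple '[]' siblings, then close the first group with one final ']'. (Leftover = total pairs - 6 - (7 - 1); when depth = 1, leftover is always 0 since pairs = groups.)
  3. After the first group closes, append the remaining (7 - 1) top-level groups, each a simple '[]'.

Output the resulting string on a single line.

Answer: [[[[[[]]]]][][][][][][][][][][]][][][][][][]

Derivation:
Spec: pairs=22 depth=6 groups=7
Leftover pairs = 22 - 6 - (7-1) = 10
First group: deep chain of depth 6 + 10 sibling pairs
Remaining 6 groups: simple '[]' each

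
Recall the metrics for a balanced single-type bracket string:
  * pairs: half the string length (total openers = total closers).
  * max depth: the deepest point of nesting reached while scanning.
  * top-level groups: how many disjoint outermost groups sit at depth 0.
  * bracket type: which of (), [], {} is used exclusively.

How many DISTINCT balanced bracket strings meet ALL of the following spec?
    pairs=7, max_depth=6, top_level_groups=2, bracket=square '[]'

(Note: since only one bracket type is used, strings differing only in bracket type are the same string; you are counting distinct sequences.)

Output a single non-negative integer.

Spec: pairs=7 depth=6 groups=2
Count(depth <= 6) = 132
Count(depth <= 5) = 130
Count(depth == 6) = 132 - 130 = 2

Answer: 2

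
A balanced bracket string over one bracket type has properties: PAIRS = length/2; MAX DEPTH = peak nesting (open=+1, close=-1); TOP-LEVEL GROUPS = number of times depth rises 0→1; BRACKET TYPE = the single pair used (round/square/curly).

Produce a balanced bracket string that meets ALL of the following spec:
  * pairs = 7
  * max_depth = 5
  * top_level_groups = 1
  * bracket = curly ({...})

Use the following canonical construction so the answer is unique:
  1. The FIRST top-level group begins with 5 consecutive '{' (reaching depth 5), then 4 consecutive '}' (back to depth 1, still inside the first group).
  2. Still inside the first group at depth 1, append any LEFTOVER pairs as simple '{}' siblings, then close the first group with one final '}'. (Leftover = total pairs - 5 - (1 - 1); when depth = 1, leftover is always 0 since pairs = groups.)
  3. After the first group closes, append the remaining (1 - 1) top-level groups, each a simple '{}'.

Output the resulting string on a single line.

Spec: pairs=7 depth=5 groups=1
Leftover pairs = 7 - 5 - (1-1) = 2
First group: deep chain of depth 5 + 2 sibling pairs
Remaining 0 groups: simple '{}' each

Answer: {{{{{}}}}{}{}}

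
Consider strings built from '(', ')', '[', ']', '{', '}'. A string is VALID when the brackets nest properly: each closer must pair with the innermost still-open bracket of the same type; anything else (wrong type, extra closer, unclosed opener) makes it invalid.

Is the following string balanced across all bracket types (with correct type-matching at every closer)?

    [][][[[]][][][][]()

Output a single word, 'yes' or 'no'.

pos 0: push '['; stack = [
pos 1: ']' matches '['; pop; stack = (empty)
pos 2: push '['; stack = [
pos 3: ']' matches '['; pop; stack = (empty)
pos 4: push '['; stack = [
pos 5: push '['; stack = [[
pos 6: push '['; stack = [[[
pos 7: ']' matches '['; pop; stack = [[
pos 8: ']' matches '['; pop; stack = [
pos 9: push '['; stack = [[
pos 10: ']' matches '['; pop; stack = [
pos 11: push '['; stack = [[
pos 12: ']' matches '['; pop; stack = [
pos 13: push '['; stack = [[
pos 14: ']' matches '['; pop; stack = [
pos 15: push '['; stack = [[
pos 16: ']' matches '['; pop; stack = [
pos 17: push '('; stack = [(
pos 18: ')' matches '('; pop; stack = [
end: stack still non-empty ([) → INVALID
Verdict: unclosed openers at end: [ → no

Answer: no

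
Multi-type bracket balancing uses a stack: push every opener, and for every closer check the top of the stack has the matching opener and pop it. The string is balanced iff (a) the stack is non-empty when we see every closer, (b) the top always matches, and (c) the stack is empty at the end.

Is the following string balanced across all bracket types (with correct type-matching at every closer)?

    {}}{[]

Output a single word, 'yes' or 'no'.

pos 0: push '{'; stack = {
pos 1: '}' matches '{'; pop; stack = (empty)
pos 2: saw closer '}' but stack is empty → INVALID
Verdict: unmatched closer '}' at position 2 → no

Answer: no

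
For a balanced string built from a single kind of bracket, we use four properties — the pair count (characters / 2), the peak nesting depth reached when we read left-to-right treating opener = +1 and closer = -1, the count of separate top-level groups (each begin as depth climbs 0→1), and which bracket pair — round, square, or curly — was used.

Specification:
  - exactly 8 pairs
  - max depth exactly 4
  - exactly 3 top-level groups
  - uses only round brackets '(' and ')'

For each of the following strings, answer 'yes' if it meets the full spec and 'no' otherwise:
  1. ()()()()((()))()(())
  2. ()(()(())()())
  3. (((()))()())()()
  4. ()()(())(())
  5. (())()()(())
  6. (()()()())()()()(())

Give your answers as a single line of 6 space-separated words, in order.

Answer: no no yes no no no

Derivation:
String 1 '()()()()((()))()(())': depth seq [1 0 1 0 1 0 1 0 1 2 3 2 1 0 1 0 1 2 1 0]
  -> pairs=10 depth=3 groups=7 -> no
String 2 '()(()(())()())': depth seq [1 0 1 2 1 2 3 2 1 2 1 2 1 0]
  -> pairs=7 depth=3 groups=2 -> no
String 3 '(((()))()())()()': depth seq [1 2 3 4 3 2 1 2 1 2 1 0 1 0 1 0]
  -> pairs=8 depth=4 groups=3 -> yes
String 4 '()()(())(())': depth seq [1 0 1 0 1 2 1 0 1 2 1 0]
  -> pairs=6 depth=2 groups=4 -> no
String 5 '(())()()(())': depth seq [1 2 1 0 1 0 1 0 1 2 1 0]
  -> pairs=6 depth=2 groups=4 -> no
String 6 '(()()()())()()()(())': depth seq [1 2 1 2 1 2 1 2 1 0 1 0 1 0 1 0 1 2 1 0]
  -> pairs=10 depth=2 groups=5 -> no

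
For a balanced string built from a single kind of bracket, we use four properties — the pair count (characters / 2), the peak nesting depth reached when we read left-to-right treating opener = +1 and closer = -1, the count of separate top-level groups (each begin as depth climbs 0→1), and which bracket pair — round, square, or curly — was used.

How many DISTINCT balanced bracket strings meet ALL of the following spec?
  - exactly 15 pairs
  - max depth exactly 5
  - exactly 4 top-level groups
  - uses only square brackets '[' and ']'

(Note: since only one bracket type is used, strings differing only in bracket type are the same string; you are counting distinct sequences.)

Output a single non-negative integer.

Answer: 376848

Derivation:
Spec: pairs=15 depth=5 groups=4
Count(depth <= 5) = 854808
Count(depth <= 4) = 477960
Count(depth == 5) = 854808 - 477960 = 376848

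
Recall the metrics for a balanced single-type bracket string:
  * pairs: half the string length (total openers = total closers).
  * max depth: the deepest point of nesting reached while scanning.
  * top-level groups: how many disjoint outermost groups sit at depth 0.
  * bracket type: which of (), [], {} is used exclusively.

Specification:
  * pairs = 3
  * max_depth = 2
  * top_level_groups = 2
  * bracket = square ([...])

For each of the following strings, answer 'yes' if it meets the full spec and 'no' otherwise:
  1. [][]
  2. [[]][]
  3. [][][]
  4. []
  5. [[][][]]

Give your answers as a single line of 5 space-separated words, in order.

String 1 '[][]': depth seq [1 0 1 0]
  -> pairs=2 depth=1 groups=2 -> no
String 2 '[[]][]': depth seq [1 2 1 0 1 0]
  -> pairs=3 depth=2 groups=2 -> yes
String 3 '[][][]': depth seq [1 0 1 0 1 0]
  -> pairs=3 depth=1 groups=3 -> no
String 4 '[]': depth seq [1 0]
  -> pairs=1 depth=1 groups=1 -> no
String 5 '[[][][]]': depth seq [1 2 1 2 1 2 1 0]
  -> pairs=4 depth=2 groups=1 -> no

Answer: no yes no no no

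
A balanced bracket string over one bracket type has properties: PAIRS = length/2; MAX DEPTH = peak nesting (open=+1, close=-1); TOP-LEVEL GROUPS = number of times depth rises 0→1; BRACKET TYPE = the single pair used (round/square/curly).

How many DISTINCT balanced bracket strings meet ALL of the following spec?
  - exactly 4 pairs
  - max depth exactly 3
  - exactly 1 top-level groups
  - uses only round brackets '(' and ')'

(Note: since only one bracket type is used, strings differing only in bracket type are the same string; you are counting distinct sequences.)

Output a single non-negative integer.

Spec: pairs=4 depth=3 groups=1
Count(depth <= 3) = 4
Count(depth <= 2) = 1
Count(depth == 3) = 4 - 1 = 3

Answer: 3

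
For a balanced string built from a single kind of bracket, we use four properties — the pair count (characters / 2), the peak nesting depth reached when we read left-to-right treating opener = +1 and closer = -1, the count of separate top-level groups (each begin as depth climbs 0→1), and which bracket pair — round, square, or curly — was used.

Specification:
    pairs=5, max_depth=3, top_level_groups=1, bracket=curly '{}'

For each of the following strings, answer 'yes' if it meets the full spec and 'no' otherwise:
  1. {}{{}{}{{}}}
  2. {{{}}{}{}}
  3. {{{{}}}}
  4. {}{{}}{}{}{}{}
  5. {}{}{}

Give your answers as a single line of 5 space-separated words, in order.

String 1 '{}{{}{}{{}}}': depth seq [1 0 1 2 1 2 1 2 3 2 1 0]
  -> pairs=6 depth=3 groups=2 -> no
String 2 '{{{}}{}{}}': depth seq [1 2 3 2 1 2 1 2 1 0]
  -> pairs=5 depth=3 groups=1 -> yes
String 3 '{{{{}}}}': depth seq [1 2 3 4 3 2 1 0]
  -> pairs=4 depth=4 groups=1 -> no
String 4 '{}{{}}{}{}{}{}': depth seq [1 0 1 2 1 0 1 0 1 0 1 0 1 0]
  -> pairs=7 depth=2 groups=6 -> no
String 5 '{}{}{}': depth seq [1 0 1 0 1 0]
  -> pairs=3 depth=1 groups=3 -> no

Answer: no yes no no no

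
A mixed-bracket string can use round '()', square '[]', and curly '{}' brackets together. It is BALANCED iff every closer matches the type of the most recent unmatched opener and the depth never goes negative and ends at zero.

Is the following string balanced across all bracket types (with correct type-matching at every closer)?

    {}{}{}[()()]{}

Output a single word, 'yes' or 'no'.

Answer: yes

Derivation:
pos 0: push '{'; stack = {
pos 1: '}' matches '{'; pop; stack = (empty)
pos 2: push '{'; stack = {
pos 3: '}' matches '{'; pop; stack = (empty)
pos 4: push '{'; stack = {
pos 5: '}' matches '{'; pop; stack = (empty)
pos 6: push '['; stack = [
pos 7: push '('; stack = [(
pos 8: ')' matches '('; pop; stack = [
pos 9: push '('; stack = [(
pos 10: ')' matches '('; pop; stack = [
pos 11: ']' matches '['; pop; stack = (empty)
pos 12: push '{'; stack = {
pos 13: '}' matches '{'; pop; stack = (empty)
end: stack empty → VALID
Verdict: properly nested → yes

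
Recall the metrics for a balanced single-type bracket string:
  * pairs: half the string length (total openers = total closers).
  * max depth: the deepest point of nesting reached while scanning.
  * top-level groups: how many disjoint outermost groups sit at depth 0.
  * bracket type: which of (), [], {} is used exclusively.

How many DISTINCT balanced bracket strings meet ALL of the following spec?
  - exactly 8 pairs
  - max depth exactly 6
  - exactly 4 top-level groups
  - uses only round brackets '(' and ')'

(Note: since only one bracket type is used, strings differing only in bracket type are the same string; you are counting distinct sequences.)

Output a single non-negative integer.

Answer: 0

Derivation:
Spec: pairs=8 depth=6 groups=4
Count(depth <= 6) = 165
Count(depth <= 5) = 165
Count(depth == 6) = 165 - 165 = 0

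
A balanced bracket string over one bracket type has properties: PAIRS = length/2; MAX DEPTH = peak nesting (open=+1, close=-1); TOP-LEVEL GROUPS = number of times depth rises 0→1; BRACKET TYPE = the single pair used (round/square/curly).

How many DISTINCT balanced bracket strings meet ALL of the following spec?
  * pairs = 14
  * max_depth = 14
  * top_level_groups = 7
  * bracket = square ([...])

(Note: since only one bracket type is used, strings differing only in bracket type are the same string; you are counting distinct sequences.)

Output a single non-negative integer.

Spec: pairs=14 depth=14 groups=7
Count(depth <= 14) = 38760
Count(depth <= 13) = 38760
Count(depth == 14) = 38760 - 38760 = 0

Answer: 0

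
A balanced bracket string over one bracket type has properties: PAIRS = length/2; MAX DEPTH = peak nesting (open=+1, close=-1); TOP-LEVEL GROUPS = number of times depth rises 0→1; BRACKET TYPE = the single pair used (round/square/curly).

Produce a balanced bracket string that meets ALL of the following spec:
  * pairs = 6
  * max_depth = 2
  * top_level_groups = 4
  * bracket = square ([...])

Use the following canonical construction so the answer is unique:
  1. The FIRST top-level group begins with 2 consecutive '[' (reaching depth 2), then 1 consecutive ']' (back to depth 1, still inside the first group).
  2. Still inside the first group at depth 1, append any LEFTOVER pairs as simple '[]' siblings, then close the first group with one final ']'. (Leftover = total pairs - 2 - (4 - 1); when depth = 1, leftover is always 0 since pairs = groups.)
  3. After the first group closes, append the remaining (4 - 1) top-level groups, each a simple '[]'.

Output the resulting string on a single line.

Spec: pairs=6 depth=2 groups=4
Leftover pairs = 6 - 2 - (4-1) = 1
First group: deep chain of depth 2 + 1 sibling pairs
Remaining 3 groups: simple '[]' each

Answer: [[][]][][][]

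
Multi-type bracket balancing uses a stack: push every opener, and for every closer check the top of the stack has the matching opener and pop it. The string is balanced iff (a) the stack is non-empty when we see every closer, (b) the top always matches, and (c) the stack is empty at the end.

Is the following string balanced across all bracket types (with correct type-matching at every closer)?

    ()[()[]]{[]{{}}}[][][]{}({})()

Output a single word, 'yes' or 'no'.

pos 0: push '('; stack = (
pos 1: ')' matches '('; pop; stack = (empty)
pos 2: push '['; stack = [
pos 3: push '('; stack = [(
pos 4: ')' matches '('; pop; stack = [
pos 5: push '['; stack = [[
pos 6: ']' matches '['; pop; stack = [
pos 7: ']' matches '['; pop; stack = (empty)
pos 8: push '{'; stack = {
pos 9: push '['; stack = {[
pos 10: ']' matches '['; pop; stack = {
pos 11: push '{'; stack = {{
pos 12: push '{'; stack = {{{
pos 13: '}' matches '{'; pop; stack = {{
pos 14: '}' matches '{'; pop; stack = {
pos 15: '}' matches '{'; pop; stack = (empty)
pos 16: push '['; stack = [
pos 17: ']' matches '['; pop; stack = (empty)
pos 18: push '['; stack = [
pos 19: ']' matches '['; pop; stack = (empty)
pos 20: push '['; stack = [
pos 21: ']' matches '['; pop; stack = (empty)
pos 22: push '{'; stack = {
pos 23: '}' matches '{'; pop; stack = (empty)
pos 24: push '('; stack = (
pos 25: push '{'; stack = ({
pos 26: '}' matches '{'; pop; stack = (
pos 27: ')' matches '('; pop; stack = (empty)
pos 28: push '('; stack = (
pos 29: ')' matches '('; pop; stack = (empty)
end: stack empty → VALID
Verdict: properly nested → yes

Answer: yes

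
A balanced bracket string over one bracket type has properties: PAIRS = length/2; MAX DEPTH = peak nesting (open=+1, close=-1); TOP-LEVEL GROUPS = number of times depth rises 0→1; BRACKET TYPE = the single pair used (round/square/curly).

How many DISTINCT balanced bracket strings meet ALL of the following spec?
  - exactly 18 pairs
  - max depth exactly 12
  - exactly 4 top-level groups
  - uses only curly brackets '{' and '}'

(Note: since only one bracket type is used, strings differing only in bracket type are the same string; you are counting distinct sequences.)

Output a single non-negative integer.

Answer: 12768

Derivation:
Spec: pairs=18 depth=12 groups=4
Count(depth <= 12) = 58927834
Count(depth <= 11) = 58915066
Count(depth == 12) = 58927834 - 58915066 = 12768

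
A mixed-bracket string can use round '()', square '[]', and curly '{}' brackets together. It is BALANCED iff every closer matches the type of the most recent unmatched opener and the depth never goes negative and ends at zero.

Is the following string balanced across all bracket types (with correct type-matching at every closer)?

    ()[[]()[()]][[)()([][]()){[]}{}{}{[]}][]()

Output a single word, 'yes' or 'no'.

pos 0: push '('; stack = (
pos 1: ')' matches '('; pop; stack = (empty)
pos 2: push '['; stack = [
pos 3: push '['; stack = [[
pos 4: ']' matches '['; pop; stack = [
pos 5: push '('; stack = [(
pos 6: ')' matches '('; pop; stack = [
pos 7: push '['; stack = [[
pos 8: push '('; stack = [[(
pos 9: ')' matches '('; pop; stack = [[
pos 10: ']' matches '['; pop; stack = [
pos 11: ']' matches '['; pop; stack = (empty)
pos 12: push '['; stack = [
pos 13: push '['; stack = [[
pos 14: saw closer ')' but top of stack is '[' (expected ']') → INVALID
Verdict: type mismatch at position 14: ')' closes '[' → no

Answer: no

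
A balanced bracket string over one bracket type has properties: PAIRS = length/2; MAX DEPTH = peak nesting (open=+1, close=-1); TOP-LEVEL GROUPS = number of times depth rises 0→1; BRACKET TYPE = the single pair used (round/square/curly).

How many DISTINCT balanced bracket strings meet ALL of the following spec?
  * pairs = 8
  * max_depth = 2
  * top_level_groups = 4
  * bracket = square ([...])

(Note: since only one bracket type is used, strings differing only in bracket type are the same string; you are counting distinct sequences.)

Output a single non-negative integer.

Spec: pairs=8 depth=2 groups=4
Count(depth <= 2) = 35
Count(depth <= 1) = 0
Count(depth == 2) = 35 - 0 = 35

Answer: 35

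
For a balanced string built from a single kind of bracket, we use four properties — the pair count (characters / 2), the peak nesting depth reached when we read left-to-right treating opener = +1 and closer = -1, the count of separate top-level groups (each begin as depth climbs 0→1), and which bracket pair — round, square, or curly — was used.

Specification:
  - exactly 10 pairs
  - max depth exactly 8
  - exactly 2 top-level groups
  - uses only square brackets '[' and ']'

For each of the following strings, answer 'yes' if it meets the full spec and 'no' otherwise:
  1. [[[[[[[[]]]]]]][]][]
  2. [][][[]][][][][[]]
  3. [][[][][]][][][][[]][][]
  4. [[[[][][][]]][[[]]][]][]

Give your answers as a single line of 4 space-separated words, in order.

String 1 '[[[[[[[[]]]]]]][]][]': depth seq [1 2 3 4 5 6 7 8 7 6 5 4 3 2 1 2 1 0 1 0]
  -> pairs=10 depth=8 groups=2 -> yes
String 2 '[][][[]][][][][[]]': depth seq [1 0 1 0 1 2 1 0 1 0 1 0 1 0 1 2 1 0]
  -> pairs=9 depth=2 groups=7 -> no
String 3 '[][[][][]][][][][[]][][]': depth seq [1 0 1 2 1 2 1 2 1 0 1 0 1 0 1 0 1 2 1 0 1 0 1 0]
  -> pairs=12 depth=2 groups=8 -> no
String 4 '[[[[][][][]]][[[]]][]][]': depth seq [1 2 3 4 3 4 3 4 3 4 3 2 1 2 3 4 3 2 1 2 1 0 1 0]
  -> pairs=12 depth=4 groups=2 -> no

Answer: yes no no no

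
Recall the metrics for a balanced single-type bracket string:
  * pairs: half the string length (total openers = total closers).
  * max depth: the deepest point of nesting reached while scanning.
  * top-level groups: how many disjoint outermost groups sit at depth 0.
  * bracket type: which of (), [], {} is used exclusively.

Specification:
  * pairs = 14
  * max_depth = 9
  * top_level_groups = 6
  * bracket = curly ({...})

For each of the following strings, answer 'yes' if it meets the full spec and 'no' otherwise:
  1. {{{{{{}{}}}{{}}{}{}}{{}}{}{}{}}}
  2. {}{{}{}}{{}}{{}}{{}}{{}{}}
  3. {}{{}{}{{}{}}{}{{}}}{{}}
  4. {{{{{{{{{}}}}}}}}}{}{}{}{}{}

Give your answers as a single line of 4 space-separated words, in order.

Answer: no no no yes

Derivation:
String 1 '{{{{{{}{}}}{{}}{}{}}{{}}{}{}{}}}': depth seq [1 2 3 4 5 6 5 6 5 4 3 4 5 4 3 4 3 4 3 2 3 4 3 2 3 2 3 2 3 2 1 0]
  -> pairs=16 depth=6 groups=1 -> no
String 2 '{}{{}{}}{{}}{{}}{{}}{{}{}}': depth seq [1 0 1 2 1 2 1 0 1 2 1 0 1 2 1 0 1 2 1 0 1 2 1 2 1 0]
  -> pairs=13 depth=2 groups=6 -> no
String 3 '{}{{}{}{{}{}}{}{{}}}{{}}': depth seq [1 0 1 2 1 2 1 2 3 2 3 2 1 2 1 2 3 2 1 0 1 2 1 0]
  -> pairs=12 depth=3 groups=3 -> no
String 4 '{{{{{{{{{}}}}}}}}}{}{}{}{}{}': depth seq [1 2 3 4 5 6 7 8 9 8 7 6 5 4 3 2 1 0 1 0 1 0 1 0 1 0 1 0]
  -> pairs=14 depth=9 groups=6 -> yes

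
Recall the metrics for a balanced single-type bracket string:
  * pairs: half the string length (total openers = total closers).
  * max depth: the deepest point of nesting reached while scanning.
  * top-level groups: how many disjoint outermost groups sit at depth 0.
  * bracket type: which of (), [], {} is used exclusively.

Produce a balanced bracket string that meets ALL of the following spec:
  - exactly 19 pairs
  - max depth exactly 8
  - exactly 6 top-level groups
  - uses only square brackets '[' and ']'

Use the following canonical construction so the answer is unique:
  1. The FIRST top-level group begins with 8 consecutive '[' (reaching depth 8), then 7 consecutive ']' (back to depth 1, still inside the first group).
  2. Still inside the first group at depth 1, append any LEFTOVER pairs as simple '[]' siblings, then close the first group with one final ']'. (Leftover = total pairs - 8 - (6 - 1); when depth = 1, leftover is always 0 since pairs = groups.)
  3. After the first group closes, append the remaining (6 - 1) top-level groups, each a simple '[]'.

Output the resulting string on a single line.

Answer: [[[[[[[[]]]]]]][][][][][][]][][][][][]

Derivation:
Spec: pairs=19 depth=8 groups=6
Leftover pairs = 19 - 8 - (6-1) = 6
First group: deep chain of depth 8 + 6 sibling pairs
Remaining 5 groups: simple '[]' each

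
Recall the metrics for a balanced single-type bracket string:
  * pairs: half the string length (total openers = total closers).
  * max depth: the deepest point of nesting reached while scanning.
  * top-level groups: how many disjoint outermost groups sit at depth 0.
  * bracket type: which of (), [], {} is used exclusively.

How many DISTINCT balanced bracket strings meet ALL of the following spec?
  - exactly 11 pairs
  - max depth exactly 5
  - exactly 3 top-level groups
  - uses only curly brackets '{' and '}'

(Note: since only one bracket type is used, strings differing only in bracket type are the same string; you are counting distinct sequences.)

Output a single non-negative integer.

Answer: 3156

Derivation:
Spec: pairs=11 depth=5 groups=3
Count(depth <= 5) = 10350
Count(depth <= 4) = 7194
Count(depth == 5) = 10350 - 7194 = 3156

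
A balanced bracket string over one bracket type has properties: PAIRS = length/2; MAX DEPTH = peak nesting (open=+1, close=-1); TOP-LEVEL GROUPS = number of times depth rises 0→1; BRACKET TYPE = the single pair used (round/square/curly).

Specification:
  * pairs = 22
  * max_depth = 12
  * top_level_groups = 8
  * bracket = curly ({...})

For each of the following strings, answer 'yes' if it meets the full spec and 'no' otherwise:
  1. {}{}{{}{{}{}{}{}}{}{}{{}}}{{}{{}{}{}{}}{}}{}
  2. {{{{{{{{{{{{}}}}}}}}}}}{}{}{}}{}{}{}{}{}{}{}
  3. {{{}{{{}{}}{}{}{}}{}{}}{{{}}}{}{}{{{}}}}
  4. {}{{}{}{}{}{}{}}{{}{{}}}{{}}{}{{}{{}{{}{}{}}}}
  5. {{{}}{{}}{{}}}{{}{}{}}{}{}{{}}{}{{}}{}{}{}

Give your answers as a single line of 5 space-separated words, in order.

String 1 '{}{}{{}{{}{}{}{}}{}{}{{}}}{{}{{}{}{}{}}{}}{}': depth seq [1 0 1 0 1 2 1 2 3 2 3 2 3 2 3 2 1 2 1 2 1 2 3 2 1 0 1 2 1 2 3 2 3 2 3 2 3 2 1 2 1 0 1 0]
  -> pairs=22 depth=3 groups=5 -> no
String 2 '{{{{{{{{{{{{}}}}}}}}}}}{}{}{}}{}{}{}{}{}{}{}': depth seq [1 2 3 4 5 6 7 8 9 10 11 12 11 10 9 8 7 6 5 4 3 2 1 2 1 2 1 2 1 0 1 0 1 0 1 0 1 0 1 0 1 0 1 0]
  -> pairs=22 depth=12 groups=8 -> yes
String 3 '{{{}{{{}{}}{}{}{}}{}{}}{{{}}}{}{}{{{}}}}': depth seq [1 2 3 2 3 4 5 4 5 4 3 4 3 4 3 4 3 2 3 2 3 2 1 2 3 4 3 2 1 2 1 2 1 2 3 4 3 2 1 0]
  -> pairs=20 depth=5 groups=1 -> no
String 4 '{}{{}{}{}{}{}{}}{{}{{}}}{{}}{}{{}{{}{{}{}{}}}}': depth seq [1 0 1 2 1 2 1 2 1 2 1 2 1 2 1 0 1 2 1 2 3 2 1 0 1 2 1 0 1 0 1 2 1 2 3 2 3 4 3 4 3 4 3 2 1 0]
  -> pairs=23 depth=4 groups=6 -> no
String 5 '{{{}}{{}}{{}}}{{}{}{}}{}{}{{}}{}{{}}{}{}{}': depth seq [1 2 3 2 1 2 3 2 1 2 3 2 1 0 1 2 1 2 1 2 1 0 1 0 1 0 1 2 1 0 1 0 1 2 1 0 1 0 1 0 1 0]
  -> pairs=21 depth=3 groups=10 -> no

Answer: no yes no no no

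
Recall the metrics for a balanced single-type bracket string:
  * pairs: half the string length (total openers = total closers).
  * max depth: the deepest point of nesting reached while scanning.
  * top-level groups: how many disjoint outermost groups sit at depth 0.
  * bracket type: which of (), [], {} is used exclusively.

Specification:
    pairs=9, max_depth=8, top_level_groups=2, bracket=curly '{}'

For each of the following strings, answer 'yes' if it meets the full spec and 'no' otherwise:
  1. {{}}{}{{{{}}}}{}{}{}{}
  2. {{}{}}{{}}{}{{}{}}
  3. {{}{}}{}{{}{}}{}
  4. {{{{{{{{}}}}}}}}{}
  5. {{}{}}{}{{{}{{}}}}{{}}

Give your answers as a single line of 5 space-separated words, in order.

String 1 '{{}}{}{{{{}}}}{}{}{}{}': depth seq [1 2 1 0 1 0 1 2 3 4 3 2 1 0 1 0 1 0 1 0 1 0]
  -> pairs=11 depth=4 groups=7 -> no
String 2 '{{}{}}{{}}{}{{}{}}': depth seq [1 2 1 2 1 0 1 2 1 0 1 0 1 2 1 2 1 0]
  -> pairs=9 depth=2 groups=4 -> no
String 3 '{{}{}}{}{{}{}}{}': depth seq [1 2 1 2 1 0 1 0 1 2 1 2 1 0 1 0]
  -> pairs=8 depth=2 groups=4 -> no
String 4 '{{{{{{{{}}}}}}}}{}': depth seq [1 2 3 4 5 6 7 8 7 6 5 4 3 2 1 0 1 0]
  -> pairs=9 depth=8 groups=2 -> yes
String 5 '{{}{}}{}{{{}{{}}}}{{}}': depth seq [1 2 1 2 1 0 1 0 1 2 3 2 3 4 3 2 1 0 1 2 1 0]
  -> pairs=11 depth=4 groups=4 -> no

Answer: no no no yes no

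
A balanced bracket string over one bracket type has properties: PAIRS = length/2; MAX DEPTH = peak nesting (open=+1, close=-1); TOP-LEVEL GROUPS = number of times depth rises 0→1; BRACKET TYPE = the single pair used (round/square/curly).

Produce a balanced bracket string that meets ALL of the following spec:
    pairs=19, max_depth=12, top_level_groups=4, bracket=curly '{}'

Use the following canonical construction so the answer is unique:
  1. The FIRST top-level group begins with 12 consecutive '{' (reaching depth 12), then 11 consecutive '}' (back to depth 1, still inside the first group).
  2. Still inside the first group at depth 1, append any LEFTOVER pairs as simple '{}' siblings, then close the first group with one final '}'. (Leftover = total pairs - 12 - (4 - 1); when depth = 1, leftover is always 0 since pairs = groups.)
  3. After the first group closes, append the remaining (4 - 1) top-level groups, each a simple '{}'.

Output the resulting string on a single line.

Spec: pairs=19 depth=12 groups=4
Leftover pairs = 19 - 12 - (4-1) = 4
First group: deep chain of depth 12 + 4 sibling pairs
Remaining 3 groups: simple '{}' each

Answer: {{{{{{{{{{{{}}}}}}}}}}}{}{}{}{}}{}{}{}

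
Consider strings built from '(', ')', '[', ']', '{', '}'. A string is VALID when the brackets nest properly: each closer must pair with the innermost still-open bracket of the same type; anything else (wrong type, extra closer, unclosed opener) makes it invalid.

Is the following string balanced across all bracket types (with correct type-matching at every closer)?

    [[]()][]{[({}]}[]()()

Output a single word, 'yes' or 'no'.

pos 0: push '['; stack = [
pos 1: push '['; stack = [[
pos 2: ']' matches '['; pop; stack = [
pos 3: push '('; stack = [(
pos 4: ')' matches '('; pop; stack = [
pos 5: ']' matches '['; pop; stack = (empty)
pos 6: push '['; stack = [
pos 7: ']' matches '['; pop; stack = (empty)
pos 8: push '{'; stack = {
pos 9: push '['; stack = {[
pos 10: push '('; stack = {[(
pos 11: push '{'; stack = {[({
pos 12: '}' matches '{'; pop; stack = {[(
pos 13: saw closer ']' but top of stack is '(' (expected ')') → INVALID
Verdict: type mismatch at position 13: ']' closes '(' → no

Answer: no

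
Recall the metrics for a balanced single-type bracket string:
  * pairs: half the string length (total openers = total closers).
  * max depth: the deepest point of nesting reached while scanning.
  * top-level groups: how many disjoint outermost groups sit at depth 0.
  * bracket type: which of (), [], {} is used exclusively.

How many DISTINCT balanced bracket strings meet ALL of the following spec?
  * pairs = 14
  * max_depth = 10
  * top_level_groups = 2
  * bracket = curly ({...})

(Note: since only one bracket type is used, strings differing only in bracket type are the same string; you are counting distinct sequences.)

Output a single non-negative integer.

Answer: 2948

Derivation:
Spec: pairs=14 depth=10 groups=2
Count(depth <= 10) = 742398
Count(depth <= 9) = 739450
Count(depth == 10) = 742398 - 739450 = 2948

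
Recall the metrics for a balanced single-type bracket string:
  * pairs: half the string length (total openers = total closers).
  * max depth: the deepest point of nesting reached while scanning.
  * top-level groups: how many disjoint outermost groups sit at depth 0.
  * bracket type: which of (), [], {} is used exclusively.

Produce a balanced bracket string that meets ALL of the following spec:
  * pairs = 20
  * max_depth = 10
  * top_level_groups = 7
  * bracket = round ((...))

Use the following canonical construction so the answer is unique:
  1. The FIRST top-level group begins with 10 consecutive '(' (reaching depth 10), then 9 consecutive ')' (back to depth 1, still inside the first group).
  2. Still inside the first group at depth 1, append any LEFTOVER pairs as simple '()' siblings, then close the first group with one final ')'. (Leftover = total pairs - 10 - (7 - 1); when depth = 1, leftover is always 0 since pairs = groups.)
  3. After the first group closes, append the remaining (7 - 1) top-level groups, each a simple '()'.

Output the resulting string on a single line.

Spec: pairs=20 depth=10 groups=7
Leftover pairs = 20 - 10 - (7-1) = 4
First group: deep chain of depth 10 + 4 sibling pairs
Remaining 6 groups: simple '()' each

Answer: (((((((((()))))))))()()()())()()()()()()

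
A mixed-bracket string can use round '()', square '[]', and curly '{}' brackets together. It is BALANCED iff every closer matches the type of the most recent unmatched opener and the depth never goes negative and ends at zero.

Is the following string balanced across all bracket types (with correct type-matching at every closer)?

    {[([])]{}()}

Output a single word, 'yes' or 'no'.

Answer: yes

Derivation:
pos 0: push '{'; stack = {
pos 1: push '['; stack = {[
pos 2: push '('; stack = {[(
pos 3: push '['; stack = {[([
pos 4: ']' matches '['; pop; stack = {[(
pos 5: ')' matches '('; pop; stack = {[
pos 6: ']' matches '['; pop; stack = {
pos 7: push '{'; stack = {{
pos 8: '}' matches '{'; pop; stack = {
pos 9: push '('; stack = {(
pos 10: ')' matches '('; pop; stack = {
pos 11: '}' matches '{'; pop; stack = (empty)
end: stack empty → VALID
Verdict: properly nested → yes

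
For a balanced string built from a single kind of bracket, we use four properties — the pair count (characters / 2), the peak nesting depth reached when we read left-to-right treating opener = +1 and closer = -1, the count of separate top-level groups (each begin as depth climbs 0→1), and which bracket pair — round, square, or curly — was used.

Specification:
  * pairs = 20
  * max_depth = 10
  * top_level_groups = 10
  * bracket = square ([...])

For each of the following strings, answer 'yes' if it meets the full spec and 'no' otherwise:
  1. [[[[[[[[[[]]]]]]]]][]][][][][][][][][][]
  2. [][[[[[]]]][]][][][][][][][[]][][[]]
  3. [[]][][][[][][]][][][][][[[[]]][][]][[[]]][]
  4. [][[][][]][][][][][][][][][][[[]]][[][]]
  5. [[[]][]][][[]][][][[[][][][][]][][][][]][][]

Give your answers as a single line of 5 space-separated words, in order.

String 1 '[[[[[[[[[[]]]]]]]]][]][][][][][][][][][]': depth seq [1 2 3 4 5 6 7 8 9 10 9 8 7 6 5 4 3 2 1 2 1 0 1 0 1 0 1 0 1 0 1 0 1 0 1 0 1 0 1 0]
  -> pairs=20 depth=10 groups=10 -> yes
String 2 '[][[[[[]]]][]][][][][][][][[]][][[]]': depth seq [1 0 1 2 3 4 5 4 3 2 1 2 1 0 1 0 1 0 1 0 1 0 1 0 1 0 1 2 1 0 1 0 1 2 1 0]
  -> pairs=18 depth=5 groups=11 -> no
String 3 '[[]][][][[][][]][][][][][[[[]]][][]][[[]]][]': depth seq [1 2 1 0 1 0 1 0 1 2 1 2 1 2 1 0 1 0 1 0 1 0 1 0 1 2 3 4 3 2 1 2 1 2 1 0 1 2 3 2 1 0 1 0]
  -> pairs=22 depth=4 groups=11 -> no
String 4 '[][[][][]][][][][][][][][][][[[]]][[][]]': depth seq [1 0 1 2 1 2 1 2 1 0 1 0 1 0 1 0 1 0 1 0 1 0 1 0 1 0 1 0 1 2 3 2 1 0 1 2 1 2 1 0]
  -> pairs=20 depth=3 groups=13 -> no
String 5 '[[[]][]][][[]][][][[[][][][][]][][][][]][][]': depth seq [1 2 3 2 1 2 1 0 1 0 1 2 1 0 1 0 1 0 1 2 3 2 3 2 3 2 3 2 3 2 1 2 1 2 1 2 1 2 1 0 1 0 1 0]
  -> pairs=22 depth=3 groups=8 -> no

Answer: yes no no no no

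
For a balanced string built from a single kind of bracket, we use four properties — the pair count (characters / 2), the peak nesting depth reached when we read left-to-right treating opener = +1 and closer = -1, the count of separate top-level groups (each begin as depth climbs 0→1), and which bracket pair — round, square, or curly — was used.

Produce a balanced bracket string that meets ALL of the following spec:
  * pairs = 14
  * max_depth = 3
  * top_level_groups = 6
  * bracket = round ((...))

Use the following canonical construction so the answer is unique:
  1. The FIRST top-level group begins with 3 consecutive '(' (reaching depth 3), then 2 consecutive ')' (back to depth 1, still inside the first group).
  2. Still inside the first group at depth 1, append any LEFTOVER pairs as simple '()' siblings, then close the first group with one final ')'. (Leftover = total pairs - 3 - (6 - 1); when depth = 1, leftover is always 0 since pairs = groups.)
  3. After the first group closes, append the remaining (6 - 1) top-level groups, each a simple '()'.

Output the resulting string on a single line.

Spec: pairs=14 depth=3 groups=6
Leftover pairs = 14 - 3 - (6-1) = 6
First group: deep chain of depth 3 + 6 sibling pairs
Remaining 5 groups: simple '()' each

Answer: ((())()()()()()())()()()()()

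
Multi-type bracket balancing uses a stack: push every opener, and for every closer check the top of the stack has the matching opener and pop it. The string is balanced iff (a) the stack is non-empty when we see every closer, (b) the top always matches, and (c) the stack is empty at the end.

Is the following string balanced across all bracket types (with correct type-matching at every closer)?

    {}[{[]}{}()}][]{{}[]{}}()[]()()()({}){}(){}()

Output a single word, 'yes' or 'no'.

pos 0: push '{'; stack = {
pos 1: '}' matches '{'; pop; stack = (empty)
pos 2: push '['; stack = [
pos 3: push '{'; stack = [{
pos 4: push '['; stack = [{[
pos 5: ']' matches '['; pop; stack = [{
pos 6: '}' matches '{'; pop; stack = [
pos 7: push '{'; stack = [{
pos 8: '}' matches '{'; pop; stack = [
pos 9: push '('; stack = [(
pos 10: ')' matches '('; pop; stack = [
pos 11: saw closer '}' but top of stack is '[' (expected ']') → INVALID
Verdict: type mismatch at position 11: '}' closes '[' → no

Answer: no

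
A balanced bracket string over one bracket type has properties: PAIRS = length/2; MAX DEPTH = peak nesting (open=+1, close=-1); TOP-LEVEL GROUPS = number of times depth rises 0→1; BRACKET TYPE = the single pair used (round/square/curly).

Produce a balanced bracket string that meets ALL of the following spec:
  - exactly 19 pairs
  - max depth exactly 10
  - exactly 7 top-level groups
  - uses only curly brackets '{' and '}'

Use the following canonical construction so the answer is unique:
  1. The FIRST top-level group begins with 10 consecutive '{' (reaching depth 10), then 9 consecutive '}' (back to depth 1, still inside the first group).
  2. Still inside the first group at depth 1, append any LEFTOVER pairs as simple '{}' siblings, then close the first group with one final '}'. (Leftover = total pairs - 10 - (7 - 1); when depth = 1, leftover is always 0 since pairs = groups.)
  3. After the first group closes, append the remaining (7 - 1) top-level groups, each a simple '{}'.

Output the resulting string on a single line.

Answer: {{{{{{{{{{}}}}}}}}}{}{}{}}{}{}{}{}{}{}

Derivation:
Spec: pairs=19 depth=10 groups=7
Leftover pairs = 19 - 10 - (7-1) = 3
First group: deep chain of depth 10 + 3 sibling pairs
Remaining 6 groups: simple '{}' each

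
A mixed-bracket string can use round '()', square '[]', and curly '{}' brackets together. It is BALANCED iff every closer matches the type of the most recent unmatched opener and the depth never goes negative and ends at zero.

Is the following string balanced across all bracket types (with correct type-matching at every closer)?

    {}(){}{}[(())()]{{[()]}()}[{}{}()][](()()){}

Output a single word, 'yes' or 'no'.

pos 0: push '{'; stack = {
pos 1: '}' matches '{'; pop; stack = (empty)
pos 2: push '('; stack = (
pos 3: ')' matches '('; pop; stack = (empty)
pos 4: push '{'; stack = {
pos 5: '}' matches '{'; pop; stack = (empty)
pos 6: push '{'; stack = {
pos 7: '}' matches '{'; pop; stack = (empty)
pos 8: push '['; stack = [
pos 9: push '('; stack = [(
pos 10: push '('; stack = [((
pos 11: ')' matches '('; pop; stack = [(
pos 12: ')' matches '('; pop; stack = [
pos 13: push '('; stack = [(
pos 14: ')' matches '('; pop; stack = [
pos 15: ']' matches '['; pop; stack = (empty)
pos 16: push '{'; stack = {
pos 17: push '{'; stack = {{
pos 18: push '['; stack = {{[
pos 19: push '('; stack = {{[(
pos 20: ')' matches '('; pop; stack = {{[
pos 21: ']' matches '['; pop; stack = {{
pos 22: '}' matches '{'; pop; stack = {
pos 23: push '('; stack = {(
pos 24: ')' matches '('; pop; stack = {
pos 25: '}' matches '{'; pop; stack = (empty)
pos 26: push '['; stack = [
pos 27: push '{'; stack = [{
pos 28: '}' matches '{'; pop; stack = [
pos 29: push '{'; stack = [{
pos 30: '}' matches '{'; pop; stack = [
pos 31: push '('; stack = [(
pos 32: ')' matches '('; pop; stack = [
pos 33: ']' matches '['; pop; stack = (empty)
pos 34: push '['; stack = [
pos 35: ']' matches '['; pop; stack = (empty)
pos 36: push '('; stack = (
pos 37: push '('; stack = ((
pos 38: ')' matches '('; pop; stack = (
pos 39: push '('; stack = ((
pos 40: ')' matches '('; pop; stack = (
pos 41: ')' matches '('; pop; stack = (empty)
pos 42: push '{'; stack = {
pos 43: '}' matches '{'; pop; stack = (empty)
end: stack empty → VALID
Verdict: properly nested → yes

Answer: yes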